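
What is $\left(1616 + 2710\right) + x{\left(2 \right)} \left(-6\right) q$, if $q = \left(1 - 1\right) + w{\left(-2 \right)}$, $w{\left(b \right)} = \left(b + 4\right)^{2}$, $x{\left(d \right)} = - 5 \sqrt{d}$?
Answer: $4326 + 120 \sqrt{2} \approx 4495.7$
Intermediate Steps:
$w{\left(b \right)} = \left(4 + b\right)^{2}$
$q = 4$ ($q = \left(1 - 1\right) + \left(4 - 2\right)^{2} = 0 + 2^{2} = 0 + 4 = 4$)
$\left(1616 + 2710\right) + x{\left(2 \right)} \left(-6\right) q = \left(1616 + 2710\right) + - 5 \sqrt{2} \left(-6\right) 4 = 4326 + 30 \sqrt{2} \cdot 4 = 4326 + 120 \sqrt{2}$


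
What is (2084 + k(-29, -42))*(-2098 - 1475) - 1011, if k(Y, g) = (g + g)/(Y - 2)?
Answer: -231161565/31 ≈ -7.4568e+6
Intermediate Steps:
k(Y, g) = 2*g/(-2 + Y) (k(Y, g) = (2*g)/(-2 + Y) = 2*g/(-2 + Y))
(2084 + k(-29, -42))*(-2098 - 1475) - 1011 = (2084 + 2*(-42)/(-2 - 29))*(-2098 - 1475) - 1011 = (2084 + 2*(-42)/(-31))*(-3573) - 1011 = (2084 + 2*(-42)*(-1/31))*(-3573) - 1011 = (2084 + 84/31)*(-3573) - 1011 = (64688/31)*(-3573) - 1011 = -231130224/31 - 1011 = -231161565/31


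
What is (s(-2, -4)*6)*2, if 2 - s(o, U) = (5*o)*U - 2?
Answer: -432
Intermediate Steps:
s(o, U) = 4 - 5*U*o (s(o, U) = 2 - ((5*o)*U - 2) = 2 - (5*U*o - 2) = 2 - (-2 + 5*U*o) = 2 + (2 - 5*U*o) = 4 - 5*U*o)
(s(-2, -4)*6)*2 = ((4 - 5*(-4)*(-2))*6)*2 = ((4 - 40)*6)*2 = -36*6*2 = -216*2 = -432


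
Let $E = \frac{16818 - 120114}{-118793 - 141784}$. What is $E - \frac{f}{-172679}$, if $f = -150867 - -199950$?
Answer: $\frac{10208983625}{14998725261} \approx 0.68066$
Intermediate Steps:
$f = 49083$ ($f = -150867 + 199950 = 49083$)
$E = \frac{34432}{86859}$ ($E = - \frac{103296}{-260577} = \left(-103296\right) \left(- \frac{1}{260577}\right) = \frac{34432}{86859} \approx 0.39641$)
$E - \frac{f}{-172679} = \frac{34432}{86859} - \frac{49083}{-172679} = \frac{34432}{86859} - 49083 \left(- \frac{1}{172679}\right) = \frac{34432}{86859} - - \frac{49083}{172679} = \frac{34432}{86859} + \frac{49083}{172679} = \frac{10208983625}{14998725261}$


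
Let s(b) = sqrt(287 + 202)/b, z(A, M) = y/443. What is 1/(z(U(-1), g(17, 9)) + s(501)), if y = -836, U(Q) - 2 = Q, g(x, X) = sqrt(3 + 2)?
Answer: -30985906116/58442543045 - 32773583*sqrt(489)/58442543045 ≈ -0.54259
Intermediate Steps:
g(x, X) = sqrt(5)
U(Q) = 2 + Q
z(A, M) = -836/443
s(b) = sqrt(489)/b
1/(z(U(-1), g(17, 9)) + s(501)) = 1/(-836/443 + sqrt(489)/501)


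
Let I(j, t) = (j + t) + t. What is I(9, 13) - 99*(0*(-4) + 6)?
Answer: -559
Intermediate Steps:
I(j, t) = j + 2*t
I(9, 13) - 99*(0*(-4) + 6) = (9 + 2*13) - 99*(0*(-4) + 6) = (9 + 26) - 99*(0 + 6) = 35 - 99*6 = 35 - 594 = -559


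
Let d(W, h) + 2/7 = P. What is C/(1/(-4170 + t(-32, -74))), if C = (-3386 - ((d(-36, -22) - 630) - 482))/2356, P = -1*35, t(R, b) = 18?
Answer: 16266498/4123 ≈ 3945.3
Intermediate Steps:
P = -35
d(W, h) = -247/7 (d(W, h) = -2/7 - 35 = -247/7)
C = -15671/16492 (C = (-3386 - ((-247/7 - 630) - 482))/2356 = (-3386 - (-4657/7 - 482))*(1/2356) = (-3386 - 1*(-8031/7))*(1/2356) = (-3386 + 8031/7)*(1/2356) = -15671/7*1/2356 = -15671/16492 ≈ -0.95022)
C/(1/(-4170 + t(-32, -74))) = -15671/(16492*(1/(-4170 + 18))) = -15671/(16492*(1/(-4152))) = -15671/(16492*(-1/4152)) = -15671/16492*(-4152) = 16266498/4123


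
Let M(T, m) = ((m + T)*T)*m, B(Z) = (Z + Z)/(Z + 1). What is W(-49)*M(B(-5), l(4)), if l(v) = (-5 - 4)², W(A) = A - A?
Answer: 0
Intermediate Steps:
W(A) = 0
l(v) = 81 (l(v) = (-9)² = 81)
B(Z) = 2*Z/(1 + Z) (B(Z) = (2*Z)/(1 + Z) = 2*Z/(1 + Z))
M(T, m) = T*m*(T + m) (M(T, m) = ((T + m)*T)*m = (T*(T + m))*m = T*m*(T + m))
W(-49)*M(B(-5), l(4)) = 0*((2*(-5)/(1 - 5))*81*(2*(-5)/(1 - 5) + 81)) = 0*((2*(-5)/(-4))*81*(2*(-5)/(-4) + 81)) = 0*((2*(-5)*(-¼))*81*(2*(-5)*(-¼) + 81)) = 0*((5/2)*81*(5/2 + 81)) = 0*((5/2)*81*(167/2)) = 0*(67635/4) = 0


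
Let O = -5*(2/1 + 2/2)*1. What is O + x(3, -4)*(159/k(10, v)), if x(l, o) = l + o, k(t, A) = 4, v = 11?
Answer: -219/4 ≈ -54.750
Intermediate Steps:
O = -15 (O = -5*(2*1 + 2*(1/2))*1 = -5*(2 + 1)*1 = -5*3*1 = -15*1 = -15)
O + x(3, -4)*(159/k(10, v)) = -15 + (3 - 4)*(159/4) = -15 - 159/4 = -219/4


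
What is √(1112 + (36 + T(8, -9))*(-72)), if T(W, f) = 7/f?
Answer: 4*I*√89 ≈ 37.736*I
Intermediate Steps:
√(1112 + (36 + T(8, -9))*(-72)) = √(1112 + (36 + 7/(-9))*(-72)) = √(1112 + (36 + 7*(-⅑))*(-72)) = √(1112 + (36 - 7/9)*(-72)) = √(1112 + (317/9)*(-72)) = √(1112 - 2536) = √(-1424) = 4*I*√89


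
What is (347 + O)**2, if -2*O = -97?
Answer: 625681/4 ≈ 1.5642e+5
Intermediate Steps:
O = 97/2 (O = -1/2*(-97) = 97/2 ≈ 48.500)
(347 + O)**2 = (347 + 97/2)**2 = (791/2)**2 = 625681/4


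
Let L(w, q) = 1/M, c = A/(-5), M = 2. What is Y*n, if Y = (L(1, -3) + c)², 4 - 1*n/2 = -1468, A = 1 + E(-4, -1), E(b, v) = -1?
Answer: 736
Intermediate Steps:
A = 0 (A = 1 - 1 = 0)
c = 0 (c = 0/(-5) = 0*(-⅕) = 0)
L(w, q) = ½ (L(w, q) = 1/2 = ½)
n = 2944 (n = 8 - 2*(-1468) = 8 + 2936 = 2944)
Y = ¼ (Y = (½ + 0)² = (½)² = ¼ ≈ 0.25000)
Y*n = (¼)*2944 = 736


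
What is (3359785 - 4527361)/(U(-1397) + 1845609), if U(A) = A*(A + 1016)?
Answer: -194596/396311 ≈ -0.49102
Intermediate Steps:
U(A) = A*(1016 + A)
(3359785 - 4527361)/(U(-1397) + 1845609) = (3359785 - 4527361)/(-1397*(1016 - 1397) + 1845609) = -1167576/(-1397*(-381) + 1845609) = -1167576/(532257 + 1845609) = -1167576/2377866 = -1167576*1/2377866 = -194596/396311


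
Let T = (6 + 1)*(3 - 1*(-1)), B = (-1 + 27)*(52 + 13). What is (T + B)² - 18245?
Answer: 2933279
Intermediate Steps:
B = 1690 (B = 26*65 = 1690)
T = 28 (T = 7*(3 + 1) = 7*4 = 28)
(T + B)² - 18245 = (28 + 1690)² - 18245 = 1718² - 18245 = 2951524 - 18245 = 2933279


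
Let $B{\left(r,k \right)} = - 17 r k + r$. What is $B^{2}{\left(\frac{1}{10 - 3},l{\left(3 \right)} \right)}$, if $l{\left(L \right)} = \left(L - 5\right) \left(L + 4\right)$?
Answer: $\frac{57121}{49} \approx 1165.7$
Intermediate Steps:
$l{\left(L \right)} = \left(-5 + L\right) \left(4 + L\right)$
$B{\left(r,k \right)} = r - 17 k r$ ($B{\left(r,k \right)} = - 17 k r + r = r - 17 k r$)
$B^{2}{\left(\frac{1}{10 - 3},l{\left(3 \right)} \right)} = \left(\frac{1 - 17 \left(-20 + 3^{2} - 3\right)}{10 - 3}\right)^{2} = \left(\frac{1 - 17 \left(-20 + 9 - 3\right)}{7}\right)^{2} = \left(\frac{1 - -238}{7}\right)^{2} = \left(\frac{1 + 238}{7}\right)^{2} = \left(\frac{1}{7} \cdot 239\right)^{2} = \left(\frac{239}{7}\right)^{2} = \frac{57121}{49}$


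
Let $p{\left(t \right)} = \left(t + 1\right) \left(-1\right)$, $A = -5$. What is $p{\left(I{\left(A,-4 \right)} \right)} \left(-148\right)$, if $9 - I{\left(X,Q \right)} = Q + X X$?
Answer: $-1628$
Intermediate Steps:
$I{\left(X,Q \right)} = 9 - Q - X^{2}$ ($I{\left(X,Q \right)} = 9 - \left(Q + X X\right) = 9 - \left(Q + X^{2}\right) = 9 - Q - X^{2}$)
$p{\left(t \right)} = -1 - t$ ($p{\left(t \right)} = \left(1 + t\right) \left(-1\right) = -1 - t$)
$p{\left(I{\left(A,-4 \right)} \right)} \left(-148\right) = \left(-1 - \left(9 - -4 - \left(-5\right)^{2}\right)\right) \left(-148\right) = \left(-1 - \left(9 + 4 - 25\right)\right) \left(-148\right) = \left(-1 - -12\right) \left(-148\right) = \left(-1 + 12\right) \left(-148\right) = 11 \left(-148\right) = -1628$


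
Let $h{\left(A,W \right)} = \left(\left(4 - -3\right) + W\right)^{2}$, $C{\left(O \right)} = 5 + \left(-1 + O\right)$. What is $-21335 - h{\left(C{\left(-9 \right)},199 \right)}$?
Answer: $-63771$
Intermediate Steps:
$C{\left(O \right)} = 4 + O$
$h{\left(A,W \right)} = \left(7 + W\right)^{2}$ ($h{\left(A,W \right)} = \left(\left(4 + 3\right) + W\right)^{2} = \left(7 + W\right)^{2}$)
$-21335 - h{\left(C{\left(-9 \right)},199 \right)} = -21335 - \left(7 + 199\right)^{2} = -21335 - 206^{2} = -21335 - 42436 = -63771$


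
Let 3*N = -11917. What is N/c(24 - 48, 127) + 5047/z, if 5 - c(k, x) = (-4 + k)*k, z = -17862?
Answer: 67587469/11913954 ≈ 5.6730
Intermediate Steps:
N = -11917/3 (N = (1/3)*(-11917) = -11917/3 ≈ -3972.3)
c(k, x) = 5 - k*(-4 + k) (c(k, x) = 5 - (-4 + k)*k = 5 - k*(-4 + k))
N/c(24 - 48, 127) + 5047/z = -11917/(3*(5 - (24 - 48)**2 + 4*(24 - 48))) + 5047/(-17862) = -11917/(3*(5 - 1*(-24)**2 + 4*(-24))) + 5047*(-1/17862) = -11917/(3*(5 - 1*576 - 96)) - 5047/17862 = -11917/(3*(5 - 576 - 96)) - 5047/17862 = -11917/3/(-667) - 5047/17862 = -11917/3*(-1/667) - 5047/17862 = 11917/2001 - 5047/17862 = 67587469/11913954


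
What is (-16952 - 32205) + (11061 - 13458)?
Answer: -51554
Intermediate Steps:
(-16952 - 32205) + (11061 - 13458) = -49157 - 2397 = -51554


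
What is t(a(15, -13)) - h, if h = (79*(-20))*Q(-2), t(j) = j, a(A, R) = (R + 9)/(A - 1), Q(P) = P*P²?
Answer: -88482/7 ≈ -12640.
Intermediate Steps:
Q(P) = P³
a(A, R) = (9 + R)/(-1 + A)
h = 12640 (h = (79*(-20))*(-2)³ = -1580*(-8) = 12640)
t(a(15, -13)) - h = (9 - 13)/(-1 + 15) - 1*12640 = -4/14 - 12640 = (1/14)*(-4) - 12640 = -2/7 - 12640 = -88482/7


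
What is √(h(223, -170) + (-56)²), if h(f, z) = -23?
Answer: √3113 ≈ 55.794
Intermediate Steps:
√(h(223, -170) + (-56)²) = √(-23 + (-56)²) = √(-23 + 3136) = √3113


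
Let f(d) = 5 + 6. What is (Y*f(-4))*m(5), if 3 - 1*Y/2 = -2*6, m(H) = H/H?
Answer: 330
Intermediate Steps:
f(d) = 11
m(H) = 1
Y = 30 (Y = 6 - (-4)*6 = 6 - 2*(-12) = 6 + 24 = 30)
(Y*f(-4))*m(5) = (30*11)*1 = 330*1 = 330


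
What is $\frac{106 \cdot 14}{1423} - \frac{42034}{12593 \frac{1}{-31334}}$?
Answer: $\frac{1874242533600}{17919839} \approx 1.0459 \cdot 10^{5}$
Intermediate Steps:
$\frac{106 \cdot 14}{1423} - \frac{42034}{12593 \frac{1}{-31334}} = 1484 \cdot \frac{1}{1423} - \frac{42034}{12593 \left(- \frac{1}{31334}\right)} = \frac{1484}{1423} - \frac{42034}{- \frac{12593}{31334}} = \frac{1484}{1423} - - \frac{1317093356}{12593} = \frac{1484}{1423} + \frac{1317093356}{12593} = \frac{1874242533600}{17919839}$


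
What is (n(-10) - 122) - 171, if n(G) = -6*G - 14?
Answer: -247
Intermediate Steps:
n(G) = -14 - 6*G
(n(-10) - 122) - 171 = ((-14 - 6*(-10)) - 122) - 171 = ((-14 + 60) - 122) - 171 = (46 - 122) - 171 = -76 - 171 = -247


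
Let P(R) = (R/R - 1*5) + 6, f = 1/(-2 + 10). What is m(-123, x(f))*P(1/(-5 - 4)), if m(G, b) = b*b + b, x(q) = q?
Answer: 9/32 ≈ 0.28125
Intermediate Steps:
f = ⅛ (f = 1/8 = ⅛ ≈ 0.12500)
m(G, b) = b + b² (m(G, b) = b² + b = b + b²)
P(R) = 2 (P(R) = (1 - 5) + 6 = -4 + 6 = 2)
m(-123, x(f))*P(1/(-5 - 4)) = ((1 + ⅛)/8)*2 = ((⅛)*(9/8))*2 = (9/64)*2 = 9/32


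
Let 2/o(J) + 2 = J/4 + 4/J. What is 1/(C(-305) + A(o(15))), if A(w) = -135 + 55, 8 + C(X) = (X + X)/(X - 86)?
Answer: -391/33798 ≈ -0.011569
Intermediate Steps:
o(J) = 2/(-2 + 4/J + J/4) (o(J) = 2/(-2 + (J/4 + 4/J)) = 2/(-2 + (4/J + J/4)) = 2/(-2 + 4/J + J/4))
C(X) = -8 + 2*X/(-86 + X) (C(X) = -8 + (X + X)/(X - 86) = -8 + (2*X)/(-86 + X) = -8 + 2*X/(-86 + X))
A(w) = -80
1/(C(-305) + A(o(15))) = 1/(2*(344 - 3*(-305))/(-86 - 305) - 80) = 1/(2*(344 + 915)/(-391) - 80) = 1/(2*(-1/391)*1259 - 80) = 1/(-2518/391 - 80) = 1/(-33798/391) = -391/33798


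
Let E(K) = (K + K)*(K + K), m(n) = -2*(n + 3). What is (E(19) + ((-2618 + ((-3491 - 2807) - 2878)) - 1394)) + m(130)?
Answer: -12010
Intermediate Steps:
m(n) = -6 - 2*n (m(n) = -2*(3 + n) = -6 - 2*n)
E(K) = 4*K**2 (E(K) = (2*K)*(2*K) = 4*K**2)
(E(19) + ((-2618 + ((-3491 - 2807) - 2878)) - 1394)) + m(130) = (4*19**2 + ((-2618 + ((-3491 - 2807) - 2878)) - 1394)) + (-6 - 2*130) = (4*361 + ((-2618 + (-6298 - 2878)) - 1394)) + (-6 - 260) = (1444 + ((-2618 - 9176) - 1394)) - 266 = (1444 + (-11794 - 1394)) - 266 = (1444 - 13188) - 266 = -11744 - 266 = -12010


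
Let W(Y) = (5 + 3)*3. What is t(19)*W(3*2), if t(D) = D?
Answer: 456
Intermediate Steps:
W(Y) = 24 (W(Y) = 8*3 = 24)
t(19)*W(3*2) = 19*24 = 456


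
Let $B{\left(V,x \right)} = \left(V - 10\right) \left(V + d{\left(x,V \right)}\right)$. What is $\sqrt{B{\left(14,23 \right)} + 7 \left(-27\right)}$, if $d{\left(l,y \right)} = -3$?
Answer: $i \sqrt{145} \approx 12.042 i$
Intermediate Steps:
$B{\left(V,x \right)} = \left(-10 + V\right) \left(-3 + V\right)$ ($B{\left(V,x \right)} = \left(V - 10\right) \left(V - 3\right) = \left(-10 + V\right) \left(-3 + V\right)$)
$\sqrt{B{\left(14,23 \right)} + 7 \left(-27\right)} = \sqrt{\left(30 + 14^{2} - 182\right) + 7 \left(-27\right)} = \sqrt{\left(30 + 196 - 182\right) - 189} = \sqrt{44 - 189} = \sqrt{-145} = i \sqrt{145}$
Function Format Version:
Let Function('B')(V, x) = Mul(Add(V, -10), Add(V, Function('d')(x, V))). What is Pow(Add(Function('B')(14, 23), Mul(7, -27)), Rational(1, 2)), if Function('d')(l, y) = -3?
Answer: Mul(I, Pow(145, Rational(1, 2))) ≈ Mul(12.042, I)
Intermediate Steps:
Function('B')(V, x) = Mul(Add(-10, V), Add(-3, V)) (Function('B')(V, x) = Mul(Add(V, -10), Add(V, -3)) = Mul(Add(-10, V), Add(-3, V)))
Pow(Add(Function('B')(14, 23), Mul(7, -27)), Rational(1, 2)) = Pow(Add(Add(30, Pow(14, 2), Mul(-13, 14)), Mul(7, -27)), Rational(1, 2)) = Pow(Add(Add(30, 196, -182), -189), Rational(1, 2)) = Pow(Add(44, -189), Rational(1, 2)) = Pow(-145, Rational(1, 2)) = Mul(I, Pow(145, Rational(1, 2)))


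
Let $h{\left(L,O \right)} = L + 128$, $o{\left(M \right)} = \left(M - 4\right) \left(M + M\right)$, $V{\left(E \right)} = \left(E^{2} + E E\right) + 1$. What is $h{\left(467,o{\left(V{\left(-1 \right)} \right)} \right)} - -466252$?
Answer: $466847$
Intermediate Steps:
$V{\left(E \right)} = 1 + 2 E^{2}$ ($V{\left(E \right)} = \left(E^{2} + E^{2}\right) + 1 = 2 E^{2} + 1 = 1 + 2 E^{2}$)
$o{\left(M \right)} = 2 M \left(-4 + M\right)$ ($o{\left(M \right)} = \left(-4 + M\right) 2 M = 2 M \left(-4 + M\right)$)
$h{\left(L,O \right)} = 128 + L$
$h{\left(467,o{\left(V{\left(-1 \right)} \right)} \right)} - -466252 = \left(128 + 467\right) - -466252 = 595 + 466252 = 466847$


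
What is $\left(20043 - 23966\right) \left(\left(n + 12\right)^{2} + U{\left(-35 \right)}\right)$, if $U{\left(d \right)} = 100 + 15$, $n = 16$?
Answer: $-3526777$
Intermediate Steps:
$U{\left(d \right)} = 115$
$\left(20043 - 23966\right) \left(\left(n + 12\right)^{2} + U{\left(-35 \right)}\right) = \left(20043 - 23966\right) \left(\left(16 + 12\right)^{2} + 115\right) = - 3923 \left(28^{2} + 115\right) = - 3923 \left(784 + 115\right) = \left(-3923\right) 899 = -3526777$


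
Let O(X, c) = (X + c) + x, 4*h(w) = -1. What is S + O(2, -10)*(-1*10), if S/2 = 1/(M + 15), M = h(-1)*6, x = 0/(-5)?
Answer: 2164/27 ≈ 80.148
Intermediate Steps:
h(w) = -¼ (h(w) = (¼)*(-1) = -¼)
x = 0 (x = 0*(-⅕) = 0)
M = -3/2 (M = -¼*6 = -3/2 ≈ -1.5000)
O(X, c) = X + c (O(X, c) = (X + c) + 0 = X + c)
S = 4/27 (S = 2/(-3/2 + 15) = 2/(27/2) = 2*(2/27) = 4/27 ≈ 0.14815)
S + O(2, -10)*(-1*10) = 4/27 + (2 - 10)*(-1*10) = 4/27 - 8*(-10) = 4/27 + 80 = 2164/27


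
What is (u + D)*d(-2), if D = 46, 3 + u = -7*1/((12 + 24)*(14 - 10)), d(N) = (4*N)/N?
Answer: 6185/36 ≈ 171.81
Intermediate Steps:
d(N) = 4
u = -439/144 (u = -3 - 7*1/((12 + 24)*(14 - 10)) = -3 - 7/(36*4) = -3 - 7/144 = -439/144 ≈ -3.0486)
(u + D)*d(-2) = (-439/144 + 46)*4 = (6185/144)*4 = 6185/36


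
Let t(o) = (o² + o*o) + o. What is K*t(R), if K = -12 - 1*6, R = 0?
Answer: 0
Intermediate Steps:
K = -18 (K = -12 - 6 = -18)
t(o) = o + 2*o² (t(o) = (o² + o²) + o = 2*o² + o = o + 2*o²)
K*t(R) = -0*(1 + 2*0) = -0*(1 + 0) = -0 = -18*0 = 0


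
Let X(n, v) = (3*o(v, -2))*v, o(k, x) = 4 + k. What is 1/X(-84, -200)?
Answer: 1/117600 ≈ 8.5034e-6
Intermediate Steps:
X(n, v) = v*(12 + 3*v) (X(n, v) = (3*(4 + v))*v = (12 + 3*v)*v = v*(12 + 3*v))
1/X(-84, -200) = 1/(3*(-200)*(4 - 200)) = 1/(3*(-200)*(-196)) = 1/117600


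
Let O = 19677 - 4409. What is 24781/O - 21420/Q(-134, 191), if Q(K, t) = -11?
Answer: 29755741/15268 ≈ 1948.9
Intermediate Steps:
O = 15268
24781/O - 21420/Q(-134, 191) = 24781/15268 - 21420/(-11) = 24781*(1/15268) - 21420*(-1/11) = 24781/15268 + 21420/11 = 29755741/15268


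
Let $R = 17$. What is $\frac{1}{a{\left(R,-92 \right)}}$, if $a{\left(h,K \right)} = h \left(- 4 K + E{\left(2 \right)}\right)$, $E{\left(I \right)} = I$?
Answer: $\frac{1}{6290} \approx 0.00015898$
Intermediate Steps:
$a{\left(h,K \right)} = h \left(2 - 4 K\right)$ ($a{\left(h,K \right)} = h \left(- 4 K + 2\right) = h \left(2 - 4 K\right)$)
$\frac{1}{a{\left(R,-92 \right)}} = \frac{1}{2 \cdot 17 \left(1 - -184\right)} = \frac{1}{2 \cdot 17 \left(1 + 184\right)} = \frac{1}{2 \cdot 17 \cdot 185} = \frac{1}{6290}$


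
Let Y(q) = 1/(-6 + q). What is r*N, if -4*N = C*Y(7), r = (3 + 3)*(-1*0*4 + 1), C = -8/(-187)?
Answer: -12/187 ≈ -0.064171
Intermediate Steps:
C = 8/187 (C = -8*(-1/187) = 8/187 ≈ 0.042781)
r = 6 (r = 6*(0*4 + 1) = 6*(0 + 1) = 6*1 = 6)
N = -2/187 (N = -2/(187*(-6 + 7)) = -2/(187*1) = -2/187 ≈ -0.010695)
r*N = 6*(-2/187) = -12/187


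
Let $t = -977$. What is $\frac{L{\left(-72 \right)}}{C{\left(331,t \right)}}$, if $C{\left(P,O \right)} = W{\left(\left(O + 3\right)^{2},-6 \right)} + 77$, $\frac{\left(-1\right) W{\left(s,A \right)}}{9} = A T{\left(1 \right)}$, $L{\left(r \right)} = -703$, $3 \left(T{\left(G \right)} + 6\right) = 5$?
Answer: $\frac{703}{157} \approx 4.4777$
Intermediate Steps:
$T{\left(G \right)} = - \frac{13}{3}$ ($T{\left(G \right)} = -6 + \frac{1}{3} \cdot 5 = -6 + \frac{5}{3} = - \frac{13}{3}$)
$W{\left(s,A \right)} = 39 A$ ($W{\left(s,A \right)} = - 9 A \left(- \frac{13}{3}\right) = - 9 \left(- \frac{13 A}{3}\right) = 39 A$)
$C{\left(P,O \right)} = -157$ ($C{\left(P,O \right)} = 39 \left(-6\right) + 77 = -234 + 77 = -157$)
$\frac{L{\left(-72 \right)}}{C{\left(331,t \right)}} = - \frac{703}{-157} = \left(-703\right) \left(- \frac{1}{157}\right) = \frac{703}{157}$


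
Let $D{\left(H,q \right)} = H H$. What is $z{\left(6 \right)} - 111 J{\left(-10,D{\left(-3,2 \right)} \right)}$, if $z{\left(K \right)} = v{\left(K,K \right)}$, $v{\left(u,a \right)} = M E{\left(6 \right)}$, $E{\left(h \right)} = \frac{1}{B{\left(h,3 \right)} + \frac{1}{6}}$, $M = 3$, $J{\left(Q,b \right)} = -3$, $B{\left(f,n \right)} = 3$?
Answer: $\frac{6345}{19} \approx 333.95$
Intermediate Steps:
$D{\left(H,q \right)} = H^{2}$
$E{\left(h \right)} = \frac{6}{19}$ ($E{\left(h \right)} = \frac{1}{3 + \frac{1}{6}} = \frac{1}{\frac{19}{6}} = \frac{6}{19}$)
$v{\left(u,a \right)} = \frac{18}{19}$ ($v{\left(u,a \right)} = 3 \cdot \frac{6}{19} = \frac{18}{19}$)
$z{\left(K \right)} = \frac{18}{19}$
$z{\left(6 \right)} - 111 J{\left(-10,D{\left(-3,2 \right)} \right)} = \frac{18}{19} - -333 = \frac{18}{19} + 333 = \frac{6345}{19}$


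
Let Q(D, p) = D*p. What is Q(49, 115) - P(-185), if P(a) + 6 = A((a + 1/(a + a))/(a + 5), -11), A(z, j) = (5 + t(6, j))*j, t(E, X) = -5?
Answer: 5641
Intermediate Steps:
A(z, j) = 0 (A(z, j) = (5 - 5)*j = 0*j = 0)
P(a) = -6 (P(a) = -6 + 0 = -6)
Q(49, 115) - P(-185) = 49*115 - 1*(-6) = 5635 + 6 = 5641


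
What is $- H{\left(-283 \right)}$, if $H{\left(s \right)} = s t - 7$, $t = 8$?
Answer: $2271$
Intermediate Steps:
$H{\left(s \right)} = -7 + 8 s$ ($H{\left(s \right)} = s 8 - 7 = 8 s - 7 = -7 + 8 s$)
$- H{\left(-283 \right)} = - (-7 + 8 \left(-283\right)) = - (-7 - 2264) = \left(-1\right) \left(-2271\right) = 2271$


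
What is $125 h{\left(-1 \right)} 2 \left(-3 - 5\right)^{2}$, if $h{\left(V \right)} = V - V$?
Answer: $0$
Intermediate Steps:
$h{\left(V \right)} = 0$
$125 h{\left(-1 \right)} 2 \left(-3 - 5\right)^{2} = 125 \cdot 0 \cdot 2 \left(-3 - 5\right)^{2} = 125 \cdot 0 \left(-8\right)^{2} = 125 \cdot 0 \cdot 64 = 125 \cdot 0 = 0$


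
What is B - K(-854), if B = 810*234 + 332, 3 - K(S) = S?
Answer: 189015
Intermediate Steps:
K(S) = 3 - S
B = 189872 (B = 189540 + 332 = 189872)
B - K(-854) = 189872 - (3 - 1*(-854)) = 189872 - (3 + 854) = 189872 - 1*857 = 189872 - 857 = 189015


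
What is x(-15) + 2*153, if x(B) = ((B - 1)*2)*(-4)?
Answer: 434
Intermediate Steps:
x(B) = 8 - 8*B (x(B) = ((-1 + B)*2)*(-4) = (-2 + 2*B)*(-4) = 8 - 8*B)
x(-15) + 2*153 = (8 - 8*(-15)) + 2*153 = (8 + 120) + 306 = 128 + 306 = 434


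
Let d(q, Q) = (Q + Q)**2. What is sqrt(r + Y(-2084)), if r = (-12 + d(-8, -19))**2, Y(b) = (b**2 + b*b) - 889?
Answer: sqrt(10735847) ≈ 3276.6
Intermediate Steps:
Y(b) = -889 + 2*b**2 (Y(b) = (b**2 + b**2) - 889 = 2*b**2 - 889 = -889 + 2*b**2)
d(q, Q) = 4*Q**2 (d(q, Q) = (2*Q)**2 = 4*Q**2)
r = 2050624 (r = (-12 + 4*(-19)**2)**2 = (-12 + 4*361)**2 = (-12 + 1444)**2 = 1432**2 = 2050624)
sqrt(r + Y(-2084)) = sqrt(2050624 + (-889 + 2*(-2084)**2)) = sqrt(2050624 + (-889 + 2*4343056)) = sqrt(2050624 + (-889 + 8686112)) = sqrt(2050624 + 8685223) = sqrt(10735847)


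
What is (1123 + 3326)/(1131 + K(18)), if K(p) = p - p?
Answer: 1483/377 ≈ 3.9337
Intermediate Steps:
K(p) = 0
(1123 + 3326)/(1131 + K(18)) = (1123 + 3326)/(1131 + 0) = 4449/1131 = 4449*(1/1131) = 1483/377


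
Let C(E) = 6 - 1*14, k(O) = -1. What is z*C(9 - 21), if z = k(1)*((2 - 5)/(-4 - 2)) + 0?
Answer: 4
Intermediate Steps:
C(E) = -8 (C(E) = 6 - 14 = -8)
z = -½ (z = -(2 - 5)/(-4 - 2) + 0 = -(-3)/(-6) + 0 = -(-3)*(-1)/6 + 0 = -1*½ + 0 = -½ + 0 = -½ ≈ -0.50000)
z*C(9 - 21) = -½*(-8) = 4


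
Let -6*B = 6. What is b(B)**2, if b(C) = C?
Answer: 1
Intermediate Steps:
B = -1 (B = -1/6*6 = -1)
b(B)**2 = (-1)**2 = 1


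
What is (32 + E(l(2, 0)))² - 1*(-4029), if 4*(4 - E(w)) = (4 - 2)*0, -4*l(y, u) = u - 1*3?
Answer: 5325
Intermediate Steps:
l(y, u) = ¾ - u/4 (l(y, u) = -(u - 1*3)/4 = -(u - 3)/4 = -(-3 + u)/4 = ¾ - u/4)
E(w) = 4 (E(w) = 4 - (4 - 2)*0/4 = 4 - 0/2 = 4 - ¼*0 = 4 + 0 = 4)
(32 + E(l(2, 0)))² - 1*(-4029) = (32 + 4)² - 1*(-4029) = 36² + 4029 = 1296 + 4029 = 5325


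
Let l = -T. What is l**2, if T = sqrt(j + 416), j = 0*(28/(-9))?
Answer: 416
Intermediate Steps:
j = 0 (j = 0*(28*(-1/9)) = 0*(-28/9) = 0)
T = 4*sqrt(26) (T = sqrt(0 + 416) = sqrt(416) = 4*sqrt(26) ≈ 20.396)
l = -4*sqrt(26) ≈ -20.396
l**2 = (-4*sqrt(26))**2 = 416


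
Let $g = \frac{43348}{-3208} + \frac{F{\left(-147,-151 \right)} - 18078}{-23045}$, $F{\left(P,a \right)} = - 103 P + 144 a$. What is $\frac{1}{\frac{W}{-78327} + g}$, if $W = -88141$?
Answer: $- \frac{1447646663430}{16381833191791} \approx -0.088369$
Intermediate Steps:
$g = - \frac{229944503}{18482090}$ ($g = \frac{43348}{-3208} + \frac{\left(\left(-103\right) \left(-147\right) + 144 \left(-151\right)\right) - 18078}{-23045} = 43348 \left(- \frac{1}{3208}\right) + \left(\left(15141 - 21744\right) - 18078\right) \left(- \frac{1}{23045}\right) = - \frac{10837}{802} + \left(-6603 - 18078\right) \left(- \frac{1}{23045}\right) = - \frac{10837}{802} - - \frac{24681}{23045} = - \frac{10837}{802} + \frac{24681}{23045} = - \frac{229944503}{18482090} \approx -12.441$)
$\frac{1}{\frac{W}{-78327} + g} = \frac{1}{- \frac{88141}{-78327} - \frac{229944503}{18482090}} = \frac{1}{\left(-88141\right) \left(- \frac{1}{78327}\right) - \frac{229944503}{18482090}} = \frac{1}{\frac{88141}{78327} - \frac{229944503}{18482090}} = \frac{1}{- \frac{16381833191791}{1447646663430}} = - \frac{1447646663430}{16381833191791}$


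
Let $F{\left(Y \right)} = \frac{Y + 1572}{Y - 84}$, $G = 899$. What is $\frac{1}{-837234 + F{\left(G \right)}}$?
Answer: $- \frac{815}{682343239} \approx -1.1944 \cdot 10^{-6}$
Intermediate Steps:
$F{\left(Y \right)} = \frac{1572 + Y}{-84 + Y}$
$\frac{1}{-837234 + F{\left(G \right)}} = \frac{1}{-837234 + \frac{1572 + 899}{-84 + 899}} = \frac{1}{-837234 + \frac{1}{815} \cdot 2471} = \frac{1}{-837234 + \frac{2471}{815}} = \frac{1}{- \frac{682343239}{815}} = - \frac{815}{682343239}$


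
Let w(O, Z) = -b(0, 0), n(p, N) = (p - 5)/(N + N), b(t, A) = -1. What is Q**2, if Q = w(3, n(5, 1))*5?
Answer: 25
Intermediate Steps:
n(p, N) = (-5 + p)/(2*N) (n(p, N) = (-5 + p)/((2*N)) = (-5 + p)*(1/(2*N)) = (-5 + p)/(2*N))
w(O, Z) = 1 (w(O, Z) = -1*(-1) = 1)
Q = 5 (Q = 1*5 = 5)
Q**2 = 5**2 = 25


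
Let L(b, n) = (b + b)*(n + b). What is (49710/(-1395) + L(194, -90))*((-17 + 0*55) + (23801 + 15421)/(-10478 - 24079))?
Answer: -783243007534/1071267 ≈ -7.3114e+5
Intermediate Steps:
L(b, n) = 2*b*(b + n) (L(b, n) = (2*b)*(b + n) = 2*b*(b + n))
(49710/(-1395) + L(194, -90))*((-17 + 0*55) + (23801 + 15421)/(-10478 - 24079)) = (49710/(-1395) + 2*194*(194 - 90))*((-17 + 0*55) + (23801 + 15421)/(-10478 - 24079)) = (49710*(-1/1395) + 2*194*104)*((-17 + 0) + 39222/(-34557)) = (-3314/93 + 40352)*(-17 + 39222*(-1/34557)) = 3749422*(-17 - 13074/11519)/93 = (3749422/93)*(-208897/11519) = -783243007534/1071267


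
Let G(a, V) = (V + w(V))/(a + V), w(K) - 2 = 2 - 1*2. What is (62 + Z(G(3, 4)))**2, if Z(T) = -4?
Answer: 3364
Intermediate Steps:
w(K) = 2 (w(K) = 2 + (2 - 1*2) = 2 + (2 - 2) = 2 + 0 = 2)
G(a, V) = (2 + V)/(V + a) (G(a, V) = (V + 2)/(a + V) = (2 + V)/(V + a))
(62 + Z(G(3, 4)))**2 = (62 - 4)**2 = 58**2 = 3364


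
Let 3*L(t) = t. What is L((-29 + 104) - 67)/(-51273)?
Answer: -8/153819 ≈ -5.2009e-5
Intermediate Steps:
L(t) = t/3
L((-29 + 104) - 67)/(-51273) = (((-29 + 104) - 67)/3)/(-51273) = ((75 - 67)/3)*(-1/51273) = ((⅓)*8)*(-1/51273) = (8/3)*(-1/51273) = -8/153819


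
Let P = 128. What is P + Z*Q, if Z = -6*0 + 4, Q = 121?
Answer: 612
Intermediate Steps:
Z = 4 (Z = 0 + 4 = 4)
P + Z*Q = 128 + 4*121 = 128 + 484 = 612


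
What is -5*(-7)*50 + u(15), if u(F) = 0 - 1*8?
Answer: 1742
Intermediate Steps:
u(F) = -8 (u(F) = 0 - 8 = -8)
-5*(-7)*50 + u(15) = -5*(-7)*50 - 8 = 35*50 - 8 = 1750 - 8 = 1742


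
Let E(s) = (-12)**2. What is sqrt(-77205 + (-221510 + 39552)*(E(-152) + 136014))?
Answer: I*sqrt(24775114569) ≈ 1.574e+5*I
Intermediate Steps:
E(s) = 144
sqrt(-77205 + (-221510 + 39552)*(E(-152) + 136014)) = sqrt(-77205 + (-221510 + 39552)*(144 + 136014)) = sqrt(-77205 - 181958*136158) = sqrt(-77205 - 24775037364) = sqrt(-24775114569) = I*sqrt(24775114569)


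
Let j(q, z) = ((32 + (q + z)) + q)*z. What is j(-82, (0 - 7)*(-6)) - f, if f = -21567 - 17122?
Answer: 34909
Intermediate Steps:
j(q, z) = z*(32 + z + 2*q) (j(q, z) = ((32 + q + z) + q)*z = (32 + z + 2*q)*z = z*(32 + z + 2*q))
f = -38689
j(-82, (0 - 7)*(-6)) - f = ((0 - 7)*(-6))*(32 + (0 - 7)*(-6) + 2*(-82)) - 1*(-38689) = (-7*(-6))*(32 - 7*(-6) - 164) + 38689 = 42*(32 + 42 - 164) + 38689 = 42*(-90) + 38689 = -3780 + 38689 = 34909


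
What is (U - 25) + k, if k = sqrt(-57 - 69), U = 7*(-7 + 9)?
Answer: -11 + 3*I*sqrt(14) ≈ -11.0 + 11.225*I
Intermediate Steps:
U = 14 (U = 7*2 = 14)
k = 3*I*sqrt(14) (k = sqrt(-126) = 3*I*sqrt(14) ≈ 11.225*I)
(U - 25) + k = (14 - 25) + 3*I*sqrt(14) = -11 + 3*I*sqrt(14)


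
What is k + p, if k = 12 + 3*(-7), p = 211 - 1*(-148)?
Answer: 350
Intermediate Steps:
p = 359 (p = 211 + 148 = 359)
k = -9 (k = 12 - 21 = -9)
k + p = -9 + 359 = 350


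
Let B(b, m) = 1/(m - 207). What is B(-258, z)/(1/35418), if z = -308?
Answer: -35418/515 ≈ -68.773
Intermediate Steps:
B(b, m) = 1/(-207 + m)
B(-258, z)/(1/35418) = 1/((-207 - 308)*(1/35418)) = 1/((-515)*(1/35418)) = -1/515*35418 = -35418/515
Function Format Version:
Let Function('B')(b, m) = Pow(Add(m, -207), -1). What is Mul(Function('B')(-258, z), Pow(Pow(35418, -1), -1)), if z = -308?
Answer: Rational(-35418, 515) ≈ -68.773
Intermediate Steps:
Function('B')(b, m) = Pow(Add(-207, m), -1)
Mul(Function('B')(-258, z), Pow(Pow(35418, -1), -1)) = Mul(Pow(Add(-207, -308), -1), Pow(Pow(35418, -1), -1)) = Mul(Pow(-515, -1), Pow(Rational(1, 35418), -1)) = Mul(Rational(-1, 515), 35418) = Rational(-35418, 515)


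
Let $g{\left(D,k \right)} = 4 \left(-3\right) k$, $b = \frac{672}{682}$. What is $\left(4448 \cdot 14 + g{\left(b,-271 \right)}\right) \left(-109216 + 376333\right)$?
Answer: $17502574308$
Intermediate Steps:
$b = \frac{336}{341}$ ($b = 672 \cdot \frac{1}{682} = \frac{336}{341} \approx 0.98534$)
$g{\left(D,k \right)} = - 12 k$
$\left(4448 \cdot 14 + g{\left(b,-271 \right)}\right) \left(-109216 + 376333\right) = \left(4448 \cdot 14 - -3252\right) \left(-109216 + 376333\right) = \left(62272 + 3252\right) 267117 = 65524 \cdot 267117 = 17502574308$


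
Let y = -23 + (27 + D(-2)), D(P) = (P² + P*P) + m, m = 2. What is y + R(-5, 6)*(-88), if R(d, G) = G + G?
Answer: -1042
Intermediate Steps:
D(P) = 2 + 2*P² (D(P) = (P² + P*P) + 2 = (P² + P²) + 2 = 2*P² + 2 = 2 + 2*P²)
R(d, G) = 2*G
y = 14 (y = -23 + (27 + (2 + 2*(-2)²)) = -23 + (27 + (2 + 2*4)) = -23 + (27 + (2 + 8)) = -23 + (27 + 10) = -23 + 37 = 14)
y + R(-5, 6)*(-88) = 14 + (2*6)*(-88) = 14 + 12*(-88) = 14 - 1056 = -1042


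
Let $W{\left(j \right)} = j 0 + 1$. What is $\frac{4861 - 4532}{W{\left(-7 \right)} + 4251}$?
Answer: $\frac{329}{4252} \approx 0.077375$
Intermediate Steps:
$W{\left(j \right)} = 1$ ($W{\left(j \right)} = 0 + 1 = 1$)
$\frac{4861 - 4532}{W{\left(-7 \right)} + 4251} = \frac{4861 - 4532}{1 + 4251} = \frac{329}{4252}$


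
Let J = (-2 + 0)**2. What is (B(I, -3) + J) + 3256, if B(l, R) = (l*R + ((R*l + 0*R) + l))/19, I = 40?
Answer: 61740/19 ≈ 3249.5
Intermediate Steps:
J = 4 (J = (-2)**2 = 4)
B(l, R) = l/19 + 2*R*l/19 (B(l, R) = (R*l + ((R*l + 0) + l))*(1/19) = (R*l + (R*l + l))*(1/19) = (R*l + (l + R*l))*(1/19) = (l + 2*R*l)*(1/19) = l/19 + 2*R*l/19)
(B(I, -3) + J) + 3256 = ((1/19)*40*(1 + 2*(-3)) + 4) + 3256 = ((1/19)*40*(1 - 6) + 4) + 3256 = ((1/19)*40*(-5) + 4) + 3256 = (-200/19 + 4) + 3256 = -124/19 + 3256 = 61740/19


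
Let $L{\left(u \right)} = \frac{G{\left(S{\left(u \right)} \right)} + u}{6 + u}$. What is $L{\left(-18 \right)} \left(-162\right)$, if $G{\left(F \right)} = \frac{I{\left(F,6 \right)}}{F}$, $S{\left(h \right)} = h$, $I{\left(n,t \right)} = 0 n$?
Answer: $-243$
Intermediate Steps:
$I{\left(n,t \right)} = 0$
$G{\left(F \right)} = 0$ ($G{\left(F \right)} = \frac{0}{F} = 0$)
$L{\left(u \right)} = \frac{u}{6 + u}$ ($L{\left(u \right)} = \frac{0 + u}{6 + u} = \frac{u}{6 + u}$)
$L{\left(-18 \right)} \left(-162\right) = - \frac{18}{6 - 18} \left(-162\right) = - \frac{18}{-12} \left(-162\right) = \left(-18\right) \left(- \frac{1}{12}\right) \left(-162\right) = \frac{3}{2} \left(-162\right) = -243$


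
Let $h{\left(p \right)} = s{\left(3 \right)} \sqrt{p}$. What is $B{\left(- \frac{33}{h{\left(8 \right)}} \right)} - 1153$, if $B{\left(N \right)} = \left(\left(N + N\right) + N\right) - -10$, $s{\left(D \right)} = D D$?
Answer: $-1143 - \frac{11 \sqrt{2}}{4} \approx -1146.9$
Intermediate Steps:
$s{\left(D \right)} = D^{2}$
$h{\left(p \right)} = 9 \sqrt{p}$ ($h{\left(p \right)} = 3^{2} \sqrt{p} = 9 \sqrt{p}$)
$B{\left(N \right)} = 10 + 3 N$ ($B{\left(N \right)} = \left(2 N + N\right) + 10 = 3 N + 10 = 10 + 3 N$)
$B{\left(- \frac{33}{h{\left(8 \right)}} \right)} - 1153 = \left(10 + 3 \left(- \frac{33}{9 \sqrt{8}}\right)\right) - 1153 = \left(10 + 3 \left(- \frac{33}{9 \cdot 2 \sqrt{2}}\right)\right) - 1153 = \left(10 + 3 \left(- \frac{33}{18 \sqrt{2}}\right)\right) - 1153 = \left(10 + 3 \left(- 33 \frac{\sqrt{2}}{36}\right)\right) - 1153 = \left(10 + 3 \left(- \frac{11 \sqrt{2}}{12}\right)\right) - 1153 = \left(10 - \frac{11 \sqrt{2}}{4}\right) - 1153 = -1143 - \frac{11 \sqrt{2}}{4}$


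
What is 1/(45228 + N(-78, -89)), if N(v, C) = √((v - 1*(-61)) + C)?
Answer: 22614/1022786045 - I*√106/2045572090 ≈ 2.211e-5 - 5.0331e-9*I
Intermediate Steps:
N(v, C) = √(61 + C + v) (N(v, C) = √((v + 61) + C) = √((61 + v) + C) = √(61 + C + v))
1/(45228 + N(-78, -89)) = 1/(45228 + √(61 - 89 - 78)) = 1/(45228 + √(-106)) = 1/(45228 + I*√106)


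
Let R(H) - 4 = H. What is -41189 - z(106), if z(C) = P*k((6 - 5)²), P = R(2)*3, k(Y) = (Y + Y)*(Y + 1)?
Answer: -41261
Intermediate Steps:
R(H) = 4 + H
k(Y) = 2*Y*(1 + Y) (k(Y) = (2*Y)*(1 + Y) = 2*Y*(1 + Y))
P = 18 (P = (4 + 2)*3 = 6*3 = 18)
z(C) = 72 (z(C) = 18*(2*(6 - 5)²*(1 + (6 - 5)²)) = 18*(2*1²*(1 + 1²)) = 18*(2*1*(1 + 1)) = 18*(2*1*2) = 18*4 = 72)
-41189 - z(106) = -41189 - 1*72 = -41189 - 72 = -41261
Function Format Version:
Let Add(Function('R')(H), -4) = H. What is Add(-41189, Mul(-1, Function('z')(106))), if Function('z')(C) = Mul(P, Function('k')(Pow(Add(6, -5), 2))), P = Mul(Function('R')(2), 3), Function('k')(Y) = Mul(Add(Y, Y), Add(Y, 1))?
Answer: -41261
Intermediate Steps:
Function('R')(H) = Add(4, H)
Function('k')(Y) = Mul(2, Y, Add(1, Y)) (Function('k')(Y) = Mul(Mul(2, Y), Add(1, Y)) = Mul(2, Y, Add(1, Y)))
P = 18 (P = Mul(Add(4, 2), 3) = Mul(6, 3) = 18)
Function('z')(C) = 72 (Function('z')(C) = Mul(18, Mul(2, Pow(Add(6, -5), 2), Add(1, Pow(Add(6, -5), 2)))) = Mul(18, Mul(2, Pow(1, 2), Add(1, Pow(1, 2)))) = Mul(18, Mul(2, 1, Add(1, 1))) = Mul(18, Mul(2, 1, 2)) = Mul(18, 4) = 72)
Add(-41189, Mul(-1, Function('z')(106))) = Add(-41189, Mul(-1, 72)) = Add(-41189, -72) = -41261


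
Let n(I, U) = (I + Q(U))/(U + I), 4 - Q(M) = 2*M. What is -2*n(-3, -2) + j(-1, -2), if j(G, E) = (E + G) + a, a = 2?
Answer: 1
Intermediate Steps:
Q(M) = 4 - 2*M
n(I, U) = (4 + I - 2*U)/(I + U) (n(I, U) = (I + (4 - 2*U))/(U + I) = (4 + I - 2*U)/(I + U))
j(G, E) = 2 + E + G (j(G, E) = (E + G) + 2 = 2 + E + G)
-2*n(-3, -2) + j(-1, -2) = -2*(4 - 3 - 2*(-2))/(-3 - 2) + (2 - 2 - 1) = -2*(4 - 3 + 4)/(-5) - 1 = -(-2)*5/5 - 1 = -2*(-1) - 1 = 2 - 1 = 1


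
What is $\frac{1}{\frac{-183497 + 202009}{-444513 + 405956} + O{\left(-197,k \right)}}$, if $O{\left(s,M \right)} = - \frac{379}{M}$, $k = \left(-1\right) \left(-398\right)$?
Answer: $- \frac{15345686}{21980879} \approx -0.69814$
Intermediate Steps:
$k = 398$
$\frac{1}{\frac{-183497 + 202009}{-444513 + 405956} + O{\left(-197,k \right)}} = \frac{1}{\frac{-183497 + 202009}{-444513 + 405956} - \frac{379}{398}} = \frac{1}{\frac{18512}{-38557} - \frac{379}{398}} = \frac{1}{18512 \left(- \frac{1}{38557}\right) - \frac{379}{398}} = \frac{1}{- \frac{18512}{38557} - \frac{379}{398}} = \frac{1}{- \frac{21980879}{15345686}} = - \frac{15345686}{21980879}$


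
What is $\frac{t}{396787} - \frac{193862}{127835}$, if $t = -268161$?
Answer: $- \frac{111202282829}{50723266145} \approx -2.1923$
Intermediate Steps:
$\frac{t}{396787} - \frac{193862}{127835} = - \frac{268161}{396787} - \frac{193862}{127835} = - \frac{111202282829}{50723266145}$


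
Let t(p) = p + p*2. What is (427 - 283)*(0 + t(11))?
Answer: 4752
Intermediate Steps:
t(p) = 3*p (t(p) = p + 2*p = 3*p)
(427 - 283)*(0 + t(11)) = (427 - 283)*(0 + 3*11) = 144*(0 + 33) = 144*33 = 4752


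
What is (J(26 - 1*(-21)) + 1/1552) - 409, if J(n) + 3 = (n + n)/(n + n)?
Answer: -637871/1552 ≈ -411.00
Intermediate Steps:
J(n) = -2 (J(n) = -3 + (n + n)/(n + n) = -3 + (2*n)/((2*n)) = -3 + (2*n)*(1/(2*n)) = -3 + 1 = -2)
(J(26 - 1*(-21)) + 1/1552) - 409 = (-2 + 1/1552) - 409 = -3103/1552 - 409 = -637871/1552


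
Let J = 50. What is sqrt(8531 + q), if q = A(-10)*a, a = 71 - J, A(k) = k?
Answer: sqrt(8321) ≈ 91.219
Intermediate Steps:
a = 21 (a = 71 - 1*50 = 71 - 50 = 21)
q = -210 (q = -10*21 = -210)
sqrt(8531 + q) = sqrt(8531 - 210) = sqrt(8321)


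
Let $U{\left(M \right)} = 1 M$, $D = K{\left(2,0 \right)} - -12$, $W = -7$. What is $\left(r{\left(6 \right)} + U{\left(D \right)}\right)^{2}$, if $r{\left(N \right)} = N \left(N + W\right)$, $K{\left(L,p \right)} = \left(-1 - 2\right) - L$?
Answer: $1$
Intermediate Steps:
$K{\left(L,p \right)} = -3 - L$ ($K{\left(L,p \right)} = \left(-1 - 2\right) - L = -3 - L$)
$r{\left(N \right)} = N \left(-7 + N\right)$ ($r{\left(N \right)} = N \left(N - 7\right) = N \left(-7 + N\right)$)
$D = 7$ ($D = \left(-3 - 2\right) - -12 = \left(-3 - 2\right) + 12 = -5 + 12 = 7$)
$U{\left(M \right)} = M$
$\left(r{\left(6 \right)} + U{\left(D \right)}\right)^{2} = \left(6 \left(-7 + 6\right) + 7\right)^{2} = \left(6 \left(-1\right) + 7\right)^{2} = \left(-6 + 7\right)^{2} = 1^{2} = 1$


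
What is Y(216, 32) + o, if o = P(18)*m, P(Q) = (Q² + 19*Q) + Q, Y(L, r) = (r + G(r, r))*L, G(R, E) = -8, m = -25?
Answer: -11916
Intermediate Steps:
Y(L, r) = L*(-8 + r) (Y(L, r) = (r - 8)*L = (-8 + r)*L = L*(-8 + r))
P(Q) = Q² + 20*Q
o = -17100 (o = (18*(20 + 18))*(-25) = (18*38)*(-25) = 684*(-25) = -17100)
Y(216, 32) + o = 216*(-8 + 32) - 17100 = 216*24 - 17100 = 5184 - 17100 = -11916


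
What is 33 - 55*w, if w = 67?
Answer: -3652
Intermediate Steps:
33 - 55*w = 33 - 55*67 = 33 - 3685 = -3652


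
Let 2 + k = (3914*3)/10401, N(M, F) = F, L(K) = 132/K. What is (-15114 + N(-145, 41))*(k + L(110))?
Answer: -85946246/17335 ≈ -4958.0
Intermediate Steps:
k = -3020/3467 (k = -2 + (3914*3)/10401 = -2 + 11742*(1/10401) = -2 + 3914/3467 = -3020/3467 ≈ -0.87107)
(-15114 + N(-145, 41))*(k + L(110)) = (-15114 + 41)*(-3020/3467 + 132/110) = -15073*(-3020/3467 + 132*(1/110)) = -15073*(-3020/3467 + 6/5) = -15073*5702/17335 = -85946246/17335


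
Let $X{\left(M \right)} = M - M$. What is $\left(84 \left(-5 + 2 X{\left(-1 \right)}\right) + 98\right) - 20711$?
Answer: $-21033$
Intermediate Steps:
$X{\left(M \right)} = 0$
$\left(84 \left(-5 + 2 X{\left(-1 \right)}\right) + 98\right) - 20711 = \left(84 \left(-5 + 2 \cdot 0\right) + 98\right) - 20711 = \left(84 \left(-5 + 0\right) + 98\right) - 20711 = \left(84 \left(-5\right) + 98\right) - 20711 = \left(-420 + 98\right) - 20711 = -322 - 20711 = -21033$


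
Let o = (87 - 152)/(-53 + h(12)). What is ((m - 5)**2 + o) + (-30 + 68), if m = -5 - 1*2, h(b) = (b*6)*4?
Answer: 8541/47 ≈ 181.72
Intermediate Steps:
h(b) = 24*b (h(b) = (6*b)*4 = 24*b)
m = -7 (m = -5 - 2 = -7)
o = -13/47 (o = (87 - 152)/(-53 + 24*12) = -65/(-53 + 288) = -65/235 = -65*1/235 = -13/47 ≈ -0.27660)
((m - 5)**2 + o) + (-30 + 68) = ((-7 - 5)**2 - 13/47) + (-30 + 68) = ((-12)**2 - 13/47) + 38 = (144 - 13/47) + 38 = 6755/47 + 38 = 8541/47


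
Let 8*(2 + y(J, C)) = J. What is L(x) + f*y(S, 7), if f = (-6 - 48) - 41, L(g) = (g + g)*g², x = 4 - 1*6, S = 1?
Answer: 1297/8 ≈ 162.13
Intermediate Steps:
x = -2 (x = 4 - 6 = -2)
y(J, C) = -2 + J/8
L(g) = 2*g³ (L(g) = (2*g)*g² = 2*g³)
f = -95 (f = -54 - 41 = -95)
L(x) + f*y(S, 7) = 2*(-2)³ - 95*(-2 + (⅛)*1) = 2*(-8) - 95*(-2 + ⅛) = -16 - 95*(-15/8) = -16 + 1425/8 = 1297/8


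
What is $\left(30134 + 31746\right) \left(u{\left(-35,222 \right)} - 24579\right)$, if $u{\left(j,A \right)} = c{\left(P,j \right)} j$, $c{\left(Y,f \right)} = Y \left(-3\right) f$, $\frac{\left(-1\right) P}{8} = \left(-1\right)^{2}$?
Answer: $298323480$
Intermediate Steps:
$P = -8$ ($P = - 8 \left(-1\right)^{2} = \left(-8\right) 1 = -8$)
$c{\left(Y,f \right)} = - 3 Y f$
$u{\left(j,A \right)} = 24 j^{2}$ ($u{\left(j,A \right)} = \left(-3\right) \left(-8\right) j j = 24 j j = 24 j^{2}$)
$\left(30134 + 31746\right) \left(u{\left(-35,222 \right)} - 24579\right) = \left(30134 + 31746\right) \left(24 \left(-35\right)^{2} - 24579\right) = 61880 \left(24 \cdot 1225 - 24579\right) = 61880 \left(29400 - 24579\right) = 61880 \cdot 4821 = 298323480$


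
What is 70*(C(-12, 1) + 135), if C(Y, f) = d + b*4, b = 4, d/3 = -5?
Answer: 9520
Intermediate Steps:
d = -15 (d = 3*(-5) = -15)
C(Y, f) = 1 (C(Y, f) = -15 + 4*4 = -15 + 16 = 1)
70*(C(-12, 1) + 135) = 70*(1 + 135) = 70*136 = 9520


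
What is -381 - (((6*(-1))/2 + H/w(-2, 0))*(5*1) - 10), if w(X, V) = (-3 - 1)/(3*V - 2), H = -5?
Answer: -687/2 ≈ -343.50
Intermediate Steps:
w(X, V) = -4/(-2 + 3*V)
-381 - (((6*(-1))/2 + H/w(-2, 0))*(5*1) - 10) = -381 - (((6*(-1))/2 - 5/((-4/(-2 + 3*0))))*(5*1) - 10) = -381 - ((-6*½ - 5/((-4/(-2 + 0))))*5 - 10) = -381 - ((-3 - 5/((-4/(-2))))*5 - 10) = -381 - ((-3 - 5/((-4*(-½))))*5 - 10) = -381 - ((-3 - 5/2)*5 - 10) = -381 - (-11/2*5 - 10) = -381 - (-55/2 - 10) = -381 - 1*(-75/2) = -381 + 75/2 = -687/2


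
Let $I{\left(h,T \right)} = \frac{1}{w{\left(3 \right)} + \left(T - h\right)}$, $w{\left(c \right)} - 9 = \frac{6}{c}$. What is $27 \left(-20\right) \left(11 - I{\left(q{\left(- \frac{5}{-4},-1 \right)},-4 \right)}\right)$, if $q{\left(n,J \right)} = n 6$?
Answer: $-7020$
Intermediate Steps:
$w{\left(c \right)} = 9 + \frac{6}{c}$
$q{\left(n,J \right)} = 6 n$
$I{\left(h,T \right)} = \frac{1}{11 + T - h}$ ($I{\left(h,T \right)} = \frac{1}{\left(9 + \frac{6}{3}\right) + \left(T - h\right)} = \frac{1}{\left(9 + 6 \cdot \frac{1}{3}\right) + \left(T - h\right)} = \frac{1}{\left(9 + 2\right) + \left(T - h\right)} = \frac{1}{11 + \left(T - h\right)} = \frac{1}{11 + T - h}$)
$27 \left(-20\right) \left(11 - I{\left(q{\left(- \frac{5}{-4},-1 \right)},-4 \right)}\right) = 27 \left(-20\right) \left(11 - \frac{1}{11 - 4 - 6 \left(- \frac{5}{-4}\right)}\right) = - 540 \left(11 - \frac{1}{11 - 4 - 6 \left(\left(-5\right) \left(- \frac{1}{4}\right)\right)}\right) = - 540 \left(11 - \frac{1}{11 - 4 - 6 \cdot \frac{5}{4}}\right) = - 540 \left(11 - \frac{1}{11 - 4 - \frac{15}{2}}\right) = - 540 \left(11 - \frac{1}{- \frac{1}{2}}\right) = - 540 \left(11 - -2\right) = - 540 \left(11 + 2\right) = \left(-540\right) 13 = -7020$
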